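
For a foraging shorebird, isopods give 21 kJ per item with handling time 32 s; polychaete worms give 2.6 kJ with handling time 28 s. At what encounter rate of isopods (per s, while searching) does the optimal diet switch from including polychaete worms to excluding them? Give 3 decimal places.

0.005 per s

At the threshold, the rate on isopods alone equals the profitability of polychaete worms: λ·21/(1 + λ·32) = 2.6/28 = 0.09286.
Rearranging, λ(21 − 0.09286×32) = 0.09286, so λ = 0.09286/18.03 = 0.005151 per s.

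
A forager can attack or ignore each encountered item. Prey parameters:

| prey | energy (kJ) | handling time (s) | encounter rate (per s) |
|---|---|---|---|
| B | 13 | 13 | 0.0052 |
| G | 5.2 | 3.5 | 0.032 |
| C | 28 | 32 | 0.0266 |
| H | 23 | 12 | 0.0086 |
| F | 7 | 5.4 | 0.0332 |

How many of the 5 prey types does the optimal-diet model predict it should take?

5

E/h in descending order: H 1.92, G 1.49, F 1.3, B 1, C 0.875 kJ/s. The optimal diet is the largest prefix of this list for which every included type satisfies E_i/h_i > R on the types above it.
Rate on top 1: 0.1793. G: 1.49 > 0.1793 → include.
Rate on top 2: 0.2997. F: 1.3 > 0.2997 → include.
Rate on top 3: 0.4278. B: 1 > 0.4278 → include.
Rate on top 4: 0.4543. C: 0.875 > 0.4543 → include.
Optimal diet: H, G, F, B, C — 5 of 5 types.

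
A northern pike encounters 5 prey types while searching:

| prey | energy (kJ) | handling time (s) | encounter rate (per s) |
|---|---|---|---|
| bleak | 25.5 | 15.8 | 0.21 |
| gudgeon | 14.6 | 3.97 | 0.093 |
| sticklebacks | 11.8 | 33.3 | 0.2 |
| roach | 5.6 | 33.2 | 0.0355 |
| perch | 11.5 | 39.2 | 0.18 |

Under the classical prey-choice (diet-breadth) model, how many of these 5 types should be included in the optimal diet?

2

Rank by E/h (kJ/s): gudgeon 3.68, bleak 1.61, sticklebacks 0.354, perch 0.293, roach 0.169. Include each in turn until the next type's E/h falls below the running intake rate.
Rate on top 1: 0.9917. bleak: 1.61 > 0.9917 → include.
Rate on top 2: 1.432. sticklebacks: 0.354 < 1.432 → exclude; stop.
Optimal diet: gudgeon, bleak — 2 of 5 types.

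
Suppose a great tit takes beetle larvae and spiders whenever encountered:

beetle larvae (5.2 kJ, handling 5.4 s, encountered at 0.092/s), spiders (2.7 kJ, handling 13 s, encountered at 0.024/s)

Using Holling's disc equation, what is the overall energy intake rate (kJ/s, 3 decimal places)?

R = (0.092×5.2 + 0.024×2.7) / (1 + 0.092×5.4 + 0.024×13) = 0.5432/1.809 = 0.3003 kJ/s.

0.300 kJ/s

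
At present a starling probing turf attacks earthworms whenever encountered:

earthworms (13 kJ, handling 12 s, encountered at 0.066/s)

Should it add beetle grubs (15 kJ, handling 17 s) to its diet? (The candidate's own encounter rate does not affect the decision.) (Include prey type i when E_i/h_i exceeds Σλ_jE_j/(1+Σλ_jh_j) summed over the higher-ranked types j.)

Yes

Intake rate on the current diet: R = (0.066×13) / (1 + 0.066×12) = 0.858/1.792 = 0.4788 kJ/s.
beetle grubs: E/h = 15/17 = 0.8824 kJ/s.
Since 0.8824 > R, including beetle grubs increases the long-run rate.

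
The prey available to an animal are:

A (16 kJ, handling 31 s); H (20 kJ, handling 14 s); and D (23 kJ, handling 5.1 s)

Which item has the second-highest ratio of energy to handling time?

H

Profitability E/h (kJ/s): A = 16/31 = 0.516, H = 20/14 = 1.43, D = 23/5.1 = 4.51.
Ranked: D > H > A.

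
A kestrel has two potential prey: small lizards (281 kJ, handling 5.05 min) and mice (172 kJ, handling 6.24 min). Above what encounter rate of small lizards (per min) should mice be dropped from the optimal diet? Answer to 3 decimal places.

0.194 per min

The zero-one rule: include mice iff E₂/h₂ > λE₁/(1+λh₁). Equality gives the switch point.
λE₁h₂ = E₂ + λE₂h₁ ⇒ λ = E₂/(E₁h₂ − E₂h₁) = 172/(1753 − 868.6) = 0.1944 per min.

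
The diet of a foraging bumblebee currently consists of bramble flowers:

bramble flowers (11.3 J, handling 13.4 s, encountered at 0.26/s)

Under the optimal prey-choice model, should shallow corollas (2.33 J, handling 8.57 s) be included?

No

Current rate: (0.26×11.3)/(1 + 0.26×13.4) = 0.6552 J/s.
Profitability of shallow corollas: 2.33/8.57 = 0.2719 J/s.
Since 0.2719 < R, time spent handling shallow corollas is better spent searching.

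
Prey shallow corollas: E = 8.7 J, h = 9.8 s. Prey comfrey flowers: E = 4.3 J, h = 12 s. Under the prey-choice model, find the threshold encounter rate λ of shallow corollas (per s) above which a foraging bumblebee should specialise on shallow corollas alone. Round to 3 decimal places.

0.069 per s

At the threshold, the rate on shallow corollas alone equals the profitability of comfrey flowers: λ·8.7/(1 + λ·9.8) = 4.3/12 = 0.3583.
Rearranging, λ(8.7 − 0.3583×9.8) = 0.3583, so λ = 0.3583/5.188 = 0.06907 per s.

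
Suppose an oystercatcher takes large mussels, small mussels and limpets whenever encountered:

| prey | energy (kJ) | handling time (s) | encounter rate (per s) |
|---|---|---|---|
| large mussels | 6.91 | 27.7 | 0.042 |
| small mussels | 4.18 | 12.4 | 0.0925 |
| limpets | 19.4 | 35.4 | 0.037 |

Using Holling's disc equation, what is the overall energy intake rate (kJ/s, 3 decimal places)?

0.302 kJ/s

Energy encountered per unit search time: 0.042×6.91 + 0.0925×4.18 + 0.037×19.4 = 1.395 kJ/s.
Handling time per unit search time: 0.042×27.7 + 0.0925×12.4 + 0.037×35.4 = 3.62.
Rate = 1.395/(1 + 3.62) = 0.3019 kJ/s.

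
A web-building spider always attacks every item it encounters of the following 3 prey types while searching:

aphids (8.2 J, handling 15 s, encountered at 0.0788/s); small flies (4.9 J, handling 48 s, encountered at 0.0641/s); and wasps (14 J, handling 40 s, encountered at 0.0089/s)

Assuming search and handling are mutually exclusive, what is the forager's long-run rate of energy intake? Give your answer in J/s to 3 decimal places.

0.193 J/s

R = (0.0788×8.2 + 0.0641×4.9 + 0.0089×14) / (1 + 0.0788×15 + 0.0641×48 + 0.0089×40) = 1.085/5.615 = 0.1932 J/s.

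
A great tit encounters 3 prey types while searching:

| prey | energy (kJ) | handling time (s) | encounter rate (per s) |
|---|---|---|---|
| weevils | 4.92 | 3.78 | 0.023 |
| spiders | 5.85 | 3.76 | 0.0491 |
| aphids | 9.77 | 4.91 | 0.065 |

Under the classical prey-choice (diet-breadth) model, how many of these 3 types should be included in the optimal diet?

3

Rank by E/h (kJ/s): aphids 1.99, spiders 1.56, weevils 1.3. Include each in turn until the next type's E/h falls below the running intake rate.
Rate on top 1: 0.4814. spiders: 1.56 > 0.4814 → include.
Rate on top 2: 0.6133. weevils: 1.3 > 0.6133 → include.
Optimal diet: aphids, spiders, weevils — 3 of 3 types.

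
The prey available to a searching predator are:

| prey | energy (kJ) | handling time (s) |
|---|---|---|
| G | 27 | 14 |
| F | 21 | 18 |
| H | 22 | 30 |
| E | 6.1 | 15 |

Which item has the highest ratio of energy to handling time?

In descending order of E/h:
G: 27/14 = 1.93 kJ/s
F: 21/18 = 1.17 kJ/s
H: 22/30 = 0.733 kJ/s
E: 6.1/15 = 0.407 kJ/s

G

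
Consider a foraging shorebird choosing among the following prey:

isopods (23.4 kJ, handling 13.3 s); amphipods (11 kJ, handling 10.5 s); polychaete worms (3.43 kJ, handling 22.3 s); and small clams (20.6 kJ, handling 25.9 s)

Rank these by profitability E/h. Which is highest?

In descending order of E/h:
isopods: 23.4/13.3 = 1.76 kJ/s
amphipods: 11/10.5 = 1.05 kJ/s
small clams: 20.6/25.9 = 0.795 kJ/s
polychaete worms: 3.43/22.3 = 0.154 kJ/s

isopods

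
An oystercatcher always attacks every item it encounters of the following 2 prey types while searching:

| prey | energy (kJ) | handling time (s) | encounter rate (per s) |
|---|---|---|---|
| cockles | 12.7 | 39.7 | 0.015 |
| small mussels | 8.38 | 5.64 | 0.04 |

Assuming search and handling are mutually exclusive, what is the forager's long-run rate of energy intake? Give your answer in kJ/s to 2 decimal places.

R = (0.015×12.7 + 0.04×8.38) / (1 + 0.015×39.7 + 0.04×5.64) = 0.5257/1.821 = 0.2887 kJ/s.

0.29 kJ/s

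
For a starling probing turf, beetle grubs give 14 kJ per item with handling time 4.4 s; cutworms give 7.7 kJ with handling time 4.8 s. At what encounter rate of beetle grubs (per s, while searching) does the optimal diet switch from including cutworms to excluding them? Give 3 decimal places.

0.231 per s

At the threshold, the rate on beetle grubs alone equals the profitability of cutworms: λ·14/(1 + λ·4.4) = 7.7/4.8 = 1.604.
Rearranging, λ(14 − 1.604×4.4) = 1.604, so λ = 1.604/6.942 = 0.2311 per s.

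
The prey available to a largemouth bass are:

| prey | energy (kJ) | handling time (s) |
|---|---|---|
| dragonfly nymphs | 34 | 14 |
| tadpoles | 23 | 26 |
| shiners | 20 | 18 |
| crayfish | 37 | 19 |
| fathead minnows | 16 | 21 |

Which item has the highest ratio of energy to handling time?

Profitability E/h (kJ/s): dragonfly nymphs = 34/14 = 2.43, tadpoles = 23/26 = 0.885, shiners = 20/18 = 1.11, crayfish = 37/19 = 1.95, fathead minnows = 16/21 = 0.762.
Ranked: dragonfly nymphs > crayfish > shiners > tadpoles > fathead minnows.

dragonfly nymphs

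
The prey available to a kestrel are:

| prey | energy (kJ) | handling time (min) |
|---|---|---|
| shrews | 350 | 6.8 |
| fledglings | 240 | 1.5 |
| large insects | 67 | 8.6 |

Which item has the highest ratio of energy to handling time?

In descending order of E/h:
fledglings: 240/1.5 = 160 kJ/min
shrews: 350/6.8 = 51.5 kJ/min
large insects: 67/8.6 = 7.79 kJ/min

fledglings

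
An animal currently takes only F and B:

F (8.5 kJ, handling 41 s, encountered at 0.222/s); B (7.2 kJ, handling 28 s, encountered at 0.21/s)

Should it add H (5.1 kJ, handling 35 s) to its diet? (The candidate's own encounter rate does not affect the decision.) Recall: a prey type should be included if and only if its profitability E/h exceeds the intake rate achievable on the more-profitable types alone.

Current rate: (0.222×8.5 + 0.21×7.2)/(1 + 0.222×41 + 0.21×28) = 0.2127 kJ/s.
H: E/h = 5.1/35 = 0.1457 kJ/s.
0.1457 < 0.2127, so adding H would lower the average — exclude it.

No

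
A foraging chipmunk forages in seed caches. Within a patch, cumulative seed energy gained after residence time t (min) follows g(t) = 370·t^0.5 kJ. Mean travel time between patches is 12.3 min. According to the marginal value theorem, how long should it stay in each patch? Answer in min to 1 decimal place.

12.3 min

By the marginal value theorem, leave when the instantaneous gain rate g'(t) equals the habitat-wide average g(t)/(T + t).
g'(t) = 0.5·370·t^-0.5. Setting 0.5·370·t^-0.5 = 370·t^0.5/(12.3+t) gives 0.5(12.3+t) = t, so 0.50·t = 0.5×12.3.
t* = 0.5×12.3/0.50 = 12.3 min.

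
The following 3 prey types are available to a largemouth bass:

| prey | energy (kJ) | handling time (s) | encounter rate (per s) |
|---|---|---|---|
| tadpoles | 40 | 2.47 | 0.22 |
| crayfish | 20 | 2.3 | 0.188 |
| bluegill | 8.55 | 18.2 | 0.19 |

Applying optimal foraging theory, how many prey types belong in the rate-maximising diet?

E/h in descending order: tadpoles 16.2, crayfish 8.7, bluegill 0.47 kJ/s. The optimal diet is the largest prefix of this list for which every included type satisfies E_i/h_i > R on the types above it.
Rate on top 1: 5.702. crayfish: 8.7 > 5.702 → include.
Rate on top 2: 6.357. bluegill: 0.47 < 6.357 → exclude; stop.
Optimal diet: tadpoles, crayfish — 2 of 3 types.

2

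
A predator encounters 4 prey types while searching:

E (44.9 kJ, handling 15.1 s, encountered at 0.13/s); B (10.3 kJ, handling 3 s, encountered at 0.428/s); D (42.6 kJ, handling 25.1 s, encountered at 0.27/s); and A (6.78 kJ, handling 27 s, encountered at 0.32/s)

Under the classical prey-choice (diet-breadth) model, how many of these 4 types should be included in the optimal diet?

2

E/h in descending order: B 3.43, E 2.97, D 1.7, A 0.251 kJ/s. The optimal diet is the largest prefix of this list for which every included type satisfies E_i/h_i > R on the types above it.
Rate on top 1: 1.93. E: 2.97 > 1.93 → include.
Rate on top 2: 2.412. D: 1.7 < 2.412 → exclude; stop.
Optimal diet: B, E — 2 of 4 types.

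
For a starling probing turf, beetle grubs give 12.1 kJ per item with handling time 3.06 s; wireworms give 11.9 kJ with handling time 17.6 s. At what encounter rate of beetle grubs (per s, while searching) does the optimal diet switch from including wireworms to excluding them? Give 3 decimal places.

At the threshold, the rate on beetle grubs alone equals the profitability of wireworms: λ·12.1/(1 + λ·3.06) = 11.9/17.6 = 0.6761.
Rearranging, λ(12.1 − 0.6761×3.06) = 0.6761, so λ = 0.6761/10.03 = 0.0674 per s.

0.067 per s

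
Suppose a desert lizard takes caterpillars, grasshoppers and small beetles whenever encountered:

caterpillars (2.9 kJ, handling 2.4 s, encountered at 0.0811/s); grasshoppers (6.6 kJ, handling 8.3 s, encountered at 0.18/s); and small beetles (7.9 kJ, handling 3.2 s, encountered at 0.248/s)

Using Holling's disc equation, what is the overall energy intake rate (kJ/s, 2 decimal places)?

0.97 kJ/s

R = (0.0811×2.9 + 0.18×6.6 + 0.248×7.9) / (1 + 0.0811×2.4 + 0.18×8.3 + 0.248×3.2) = 3.382/3.482 = 0.9713 kJ/s.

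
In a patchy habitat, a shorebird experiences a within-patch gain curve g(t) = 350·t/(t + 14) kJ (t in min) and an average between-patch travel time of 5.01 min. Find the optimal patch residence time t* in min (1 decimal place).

8.4 min

By the marginal value theorem, leave when the instantaneous gain rate g'(t) equals the habitat-wide average g(t)/(T + t).
g'(t) = 350·14/(t + 14)². Setting 350·14/(t+14)² = 350t/[(t+14)(5.01+t)] gives 14(5.01+t) = t(t+14), so t² = 14×5.01 = 70.14.
t* = √70.14 = 8.375 min.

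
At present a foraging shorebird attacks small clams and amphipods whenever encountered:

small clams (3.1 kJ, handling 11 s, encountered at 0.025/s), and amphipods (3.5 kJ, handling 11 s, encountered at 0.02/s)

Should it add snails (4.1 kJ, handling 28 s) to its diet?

Yes

On small clams and amphipods alone, R = ΣλE/(1+Σλh) = 0.1475/1.495 = 0.09866 kJ/s.
snails: E/h = 4.1/28 = 0.1464 kJ/s.
0.1464 > 0.09866, so adding snails raises the average — include it.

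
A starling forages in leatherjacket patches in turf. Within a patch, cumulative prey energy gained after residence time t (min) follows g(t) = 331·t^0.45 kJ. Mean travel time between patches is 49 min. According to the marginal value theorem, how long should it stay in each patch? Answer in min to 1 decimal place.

40.1 min

Optimal t* satisfies g'(t*) = g(t*)/(T + t*).
g'(t) = 0.45·331·t^-0.55. Setting 0.45·331·t^-0.55 = 331·t^0.45/(49+t) gives 0.45(49+t) = t, so 0.55·t = 0.45×49.
t* = 0.45×49/0.55 = 40.09 min.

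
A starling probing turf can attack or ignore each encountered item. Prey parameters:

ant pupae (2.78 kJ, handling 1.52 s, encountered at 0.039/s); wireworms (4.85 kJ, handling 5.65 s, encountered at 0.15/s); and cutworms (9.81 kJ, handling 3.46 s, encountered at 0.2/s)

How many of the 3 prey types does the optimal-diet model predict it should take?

2

Profitabilities (E/h, kJ/s): cutworms 2.84, ant pupae 1.83, wireworms 0.858. Add prey in this order while the next type's profitability exceeds the intake rate on those already taken.
Rate on top 1: 1.16. ant pupae: 1.83 > 1.16 → include.
Rate on top 2: 1.182. wireworms: 0.858 < 1.182 → exclude; stop.
Optimal diet: cutworms, ant pupae — 2 of 3 types.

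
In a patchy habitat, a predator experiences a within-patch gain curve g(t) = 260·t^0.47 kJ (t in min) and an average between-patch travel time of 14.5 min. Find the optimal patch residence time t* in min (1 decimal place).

12.9 min

Maximise g(t)/(T+t): set derivative to zero → g'(t)(T+t) = g(t).
g'(t) = 0.47·260·t^-0.53. Setting 0.47·260·t^-0.53 = 260·t^0.47/(14.5+t) gives 0.47(14.5+t) = t, so 0.53·t = 0.47×14.5.
t* = 0.47×14.5/0.53 = 12.86 min.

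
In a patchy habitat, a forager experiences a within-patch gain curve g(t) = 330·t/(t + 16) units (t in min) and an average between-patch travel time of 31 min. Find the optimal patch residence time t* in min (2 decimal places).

Maximise g(t)/(T+t): set derivative to zero → g'(t)(T+t) = g(t).
g'(t) = 330·16/(t + 16)². Setting 330·16/(t+16)² = 330t/[(t+16)(31+t)] gives 16(31+t) = t(t+16), so t² = 16×31 = 496.
t* = √496 = 22.27 min.

22.27 min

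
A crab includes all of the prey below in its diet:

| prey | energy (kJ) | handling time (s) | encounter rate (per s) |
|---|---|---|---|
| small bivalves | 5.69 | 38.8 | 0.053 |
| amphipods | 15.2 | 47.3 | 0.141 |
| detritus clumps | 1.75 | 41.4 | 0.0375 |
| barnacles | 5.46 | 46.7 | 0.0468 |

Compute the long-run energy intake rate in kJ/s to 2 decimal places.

Energy encountered per unit search time: 0.053×5.69 + 0.141×15.2 + 0.0375×1.75 + 0.0468×5.46 = 2.766 kJ/s.
Handling time per unit search time: 0.053×38.8 + 0.141×47.3 + 0.0375×41.4 + 0.0468×46.7 = 12.46.
Rate = 2.766/(1 + 12.46) = 0.2054 kJ/s.

0.21 kJ/s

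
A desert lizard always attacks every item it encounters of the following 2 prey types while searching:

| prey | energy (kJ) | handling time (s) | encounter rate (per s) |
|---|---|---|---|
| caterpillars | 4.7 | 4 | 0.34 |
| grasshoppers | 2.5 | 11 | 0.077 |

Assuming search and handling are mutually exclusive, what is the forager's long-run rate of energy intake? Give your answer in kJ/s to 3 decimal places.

Energy encountered per unit search time: 0.34×4.7 + 0.077×2.5 = 1.791 kJ/s.
Handling time per unit search time: 0.34×4 + 0.077×11 = 2.207.
Rate = 1.791/(1 + 2.207) = 0.5583 kJ/s.

0.558 kJ/s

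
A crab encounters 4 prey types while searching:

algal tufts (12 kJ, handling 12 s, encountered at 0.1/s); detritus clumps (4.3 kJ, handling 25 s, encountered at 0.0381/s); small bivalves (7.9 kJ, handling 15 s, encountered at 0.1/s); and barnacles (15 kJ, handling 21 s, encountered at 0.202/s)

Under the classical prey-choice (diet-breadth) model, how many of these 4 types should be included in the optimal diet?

E/h in descending order: algal tufts 1, barnacles 0.714, small bivalves 0.527, detritus clumps 0.172 kJ/s. The optimal diet is the largest prefix of this list for which every included type satisfies E_i/h_i > R on the types above it.
Rate on top 1: 0.5455. barnacles: 0.714 > 0.5455 → include.
Rate on top 2: 0.6566. small bivalves: 0.527 < 0.6566 → exclude; stop.
Optimal diet: algal tufts, barnacles — 2 of 4 types.

2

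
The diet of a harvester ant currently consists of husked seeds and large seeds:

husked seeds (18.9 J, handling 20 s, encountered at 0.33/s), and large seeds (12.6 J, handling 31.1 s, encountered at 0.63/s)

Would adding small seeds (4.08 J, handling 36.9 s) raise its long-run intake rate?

On husked seeds and large seeds alone, R = ΣλE/(1+Σλh) = 14.18/27.19 = 0.5213 J/s.
Profitability of small seeds: 4.08/36.9 = 0.1106 J/s.
0.1106 < 0.5213, so adding small seeds would lower the average — exclude it.

No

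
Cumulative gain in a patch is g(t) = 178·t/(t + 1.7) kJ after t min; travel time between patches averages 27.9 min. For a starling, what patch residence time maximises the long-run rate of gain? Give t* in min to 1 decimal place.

6.9 min

By the marginal value theorem, leave when the instantaneous gain rate g'(t) equals the habitat-wide average g(t)/(T + t).
g'(t) = 178·1.7/(t + 1.7)². Setting 178·1.7/(t+1.7)² = 178t/[(t+1.7)(27.9+t)] gives 1.7(27.9+t) = t(t+1.7), so t² = 1.7×27.9 = 47.43.
t* = √47.43 = 6.887 min.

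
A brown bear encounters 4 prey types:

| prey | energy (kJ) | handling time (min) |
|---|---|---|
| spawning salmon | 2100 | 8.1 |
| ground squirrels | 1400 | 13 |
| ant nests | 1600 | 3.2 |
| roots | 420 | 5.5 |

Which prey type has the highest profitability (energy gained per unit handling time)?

Profitability E/h (kJ/min): spawning salmon = 2100/8.1 = 259, ground squirrels = 1400/13 = 108, ant nests = 1600/3.2 = 500, roots = 420/5.5 = 76.4.
Ranked: ant nests > spawning salmon > ground squirrels > roots.

ant nests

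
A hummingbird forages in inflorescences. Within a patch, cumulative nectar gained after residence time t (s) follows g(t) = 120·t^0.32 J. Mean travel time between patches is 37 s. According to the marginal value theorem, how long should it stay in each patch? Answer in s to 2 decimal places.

17.41 s

Maximise g(t)/(T+t): set derivative to zero → g'(t)(T+t) = g(t).
g'(t) = 0.32·120·t^-0.68. Setting 0.32·120·t^-0.68 = 120·t^0.32/(37+t) gives 0.32(37+t) = t, so 0.68·t = 0.32×37.
t* = 0.32×37/0.68 = 17.41 s.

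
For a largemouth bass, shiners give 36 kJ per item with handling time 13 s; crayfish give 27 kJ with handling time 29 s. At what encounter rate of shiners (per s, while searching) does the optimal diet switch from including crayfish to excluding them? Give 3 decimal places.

0.039 per s

The zero-one rule: include crayfish iff E₂/h₂ > λE₁/(1+λh₁). Equality gives the switch point.
λE₁h₂ = E₂ + λE₂h₁ ⇒ λ = E₂/(E₁h₂ − E₂h₁) = 27/(1044 − 351) = 0.03896 per s.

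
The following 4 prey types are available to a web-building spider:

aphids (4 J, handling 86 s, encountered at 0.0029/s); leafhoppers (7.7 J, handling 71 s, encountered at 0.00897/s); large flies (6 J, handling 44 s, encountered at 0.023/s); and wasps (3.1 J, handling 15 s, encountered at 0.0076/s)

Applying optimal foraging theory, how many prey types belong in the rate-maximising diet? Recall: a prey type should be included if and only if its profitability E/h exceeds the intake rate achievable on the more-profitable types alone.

3

Rank by E/h (J/s): wasps 0.207, large flies 0.136, leafhoppers 0.108, aphids 0.0465. Include each in turn until the next type's E/h falls below the running intake rate.
Rate on top 1: 0.02115. large flies: 0.136 > 0.02115 → include.
Rate on top 2: 0.07599. leafhoppers: 0.108 > 0.07599 → include.
Rate on top 3: 0.08347. aphids: 0.0465 < 0.08347 → exclude; stop.
Optimal diet: wasps, large flies, leafhoppers — 3 of 4 types.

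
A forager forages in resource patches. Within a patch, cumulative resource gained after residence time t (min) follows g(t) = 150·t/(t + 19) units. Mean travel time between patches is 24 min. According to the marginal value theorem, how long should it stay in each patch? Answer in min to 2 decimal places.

Maximise g(t)/(T+t): set derivative to zero → g'(t)(T+t) = g(t).
g'(t) = 150·19/(t + 19)². Setting 150·19/(t+19)² = 150t/[(t+19)(24+t)] gives 19(24+t) = t(t+19), so t² = 19×24 = 456.
t* = √456 = 21.35 min.

21.35 min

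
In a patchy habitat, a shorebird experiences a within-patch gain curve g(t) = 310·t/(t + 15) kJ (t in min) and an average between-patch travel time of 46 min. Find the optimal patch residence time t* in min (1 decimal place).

Optimal t* satisfies g'(t*) = g(t*)/(T + t*).
g'(t) = 310·15/(t + 15)². Setting 310·15/(t+15)² = 310t/[(t+15)(46+t)] gives 15(46+t) = t(t+15), so t² = 15×46 = 690.
t* = √690 = 26.27 min.

26.3 min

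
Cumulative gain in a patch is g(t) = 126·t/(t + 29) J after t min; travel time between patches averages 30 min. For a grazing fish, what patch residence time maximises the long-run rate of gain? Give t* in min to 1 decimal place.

29.5 min

Maximise g(t)/(T+t): set derivative to zero → g'(t)(T+t) = g(t).
g'(t) = 126·29/(t + 29)². Setting 126·29/(t+29)² = 126t/[(t+29)(30+t)] gives 29(30+t) = t(t+29), so t² = 29×30 = 870.
t* = √870 = 29.5 min.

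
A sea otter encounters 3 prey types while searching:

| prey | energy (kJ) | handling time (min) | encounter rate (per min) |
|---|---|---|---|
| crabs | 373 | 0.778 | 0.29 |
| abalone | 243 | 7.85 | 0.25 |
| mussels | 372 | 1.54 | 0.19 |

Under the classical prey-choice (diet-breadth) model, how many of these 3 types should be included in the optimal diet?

2

Rank by E/h (kJ/min): crabs 479, mussels 242, abalone 31. Include each in turn until the next type's E/h falls below the running intake rate.
Rate on top 1: 88.26. mussels: 242 > 88.26 → include.
Rate on top 2: 117.8. abalone: 31 < 117.8 → exclude; stop.
Optimal diet: crabs, mussels — 2 of 3 types.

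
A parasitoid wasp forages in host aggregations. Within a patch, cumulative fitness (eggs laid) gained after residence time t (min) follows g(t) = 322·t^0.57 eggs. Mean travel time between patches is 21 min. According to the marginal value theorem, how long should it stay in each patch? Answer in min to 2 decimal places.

27.84 min

Optimal t* satisfies g'(t*) = g(t*)/(T + t*).
g'(t) = 0.57·322·t^-0.43. Setting 0.57·322·t^-0.43 = 322·t^0.57/(21+t) gives 0.57(21+t) = t, so 0.43·t = 0.57×21.
t* = 0.57×21/0.43 = 27.84 min.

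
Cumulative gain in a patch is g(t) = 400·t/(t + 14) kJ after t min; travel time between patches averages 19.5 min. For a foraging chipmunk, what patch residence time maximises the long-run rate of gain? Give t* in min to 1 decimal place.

16.5 min

By the marginal value theorem, leave when the instantaneous gain rate g'(t) equals the habitat-wide average g(t)/(T + t).
g'(t) = 400·14/(t + 14)². Setting 400·14/(t+14)² = 400t/[(t+14)(19.5+t)] gives 14(19.5+t) = t(t+14), so t² = 14×19.5 = 273.
t* = √273 = 16.52 min.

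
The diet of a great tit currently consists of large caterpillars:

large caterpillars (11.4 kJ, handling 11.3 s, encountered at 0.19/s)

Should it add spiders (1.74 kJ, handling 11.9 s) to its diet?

No

Current rate: (0.19×11.4)/(1 + 0.19×11.3) = 0.6883 kJ/s.
spiders: E/h = 1.74/11.9 = 0.1462 kJ/s.
Since 0.1462 < R, time spent handling spiders is better spent searching.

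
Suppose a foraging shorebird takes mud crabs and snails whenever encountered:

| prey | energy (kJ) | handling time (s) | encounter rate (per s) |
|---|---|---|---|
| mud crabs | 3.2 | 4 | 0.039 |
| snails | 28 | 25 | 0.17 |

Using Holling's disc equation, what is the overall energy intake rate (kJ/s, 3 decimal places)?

R = Σλ_iE_i / (1 + Σλ_ih_i)
Numerator: 0.039×3.2 + 0.17×28 = 4.885
Denominator: 1 + 0.039×4 + 0.17×25 = 5.406
R = 4.885/5.406 = 0.9036 kJ/s

0.904 kJ/s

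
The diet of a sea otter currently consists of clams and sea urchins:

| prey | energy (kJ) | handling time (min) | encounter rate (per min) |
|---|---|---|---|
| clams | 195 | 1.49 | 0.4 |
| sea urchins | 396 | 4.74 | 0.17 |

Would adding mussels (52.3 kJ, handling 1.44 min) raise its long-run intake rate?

No

Current rate: (0.4×195 + 0.17×396)/(1 + 0.4×1.49 + 0.17×4.74) = 60.5 kJ/min.
mussels: E/h = 52.3/1.44 = 36.32 kJ/min.
36.32 < 60.5, so adding mussels would lower the average — exclude it.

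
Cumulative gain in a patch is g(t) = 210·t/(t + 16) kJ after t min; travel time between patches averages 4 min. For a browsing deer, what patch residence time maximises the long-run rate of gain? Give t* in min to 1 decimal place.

8.0 min

Optimal t* satisfies g'(t*) = g(t*)/(T + t*).
g'(t) = 210·16/(t + 16)². Setting 210·16/(t+16)² = 210t/[(t+16)(4+t)] gives 16(4+t) = t(t+16), so t² = 16×4 = 64.
t* = √64 = 8 min.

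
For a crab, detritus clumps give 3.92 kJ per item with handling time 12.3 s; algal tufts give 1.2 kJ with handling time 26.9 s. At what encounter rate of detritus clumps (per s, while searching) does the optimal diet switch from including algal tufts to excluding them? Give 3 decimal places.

0.013 per s

Drop algal tufts once their profitability E₂/h₂ falls below the rate achievable on detritus clumps alone: E₂/h₂ = λE₁/(1 + λh₁).
Solve for λ: λE₁h₂ = E₂(1 + λh₁) → λ(E₁h₂ − E₂h₁) = E₂ → λ = E₂/(E₁h₂ − E₂h₁).
λ = 1.2/(3.92×26.9 − 1.2×12.3) = 1.2/90.69 = 0.01323 per s.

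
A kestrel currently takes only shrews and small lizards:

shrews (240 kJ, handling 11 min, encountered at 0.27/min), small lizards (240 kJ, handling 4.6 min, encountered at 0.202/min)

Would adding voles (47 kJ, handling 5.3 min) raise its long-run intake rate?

Intake rate on the current diet: R = (0.27×240 + 0.202×240) / (1 + 0.27×11 + 0.202×4.6) = 113.3/4.899 = 23.12 kJ/min.
voles: E/h = 47/5.3 = 8.868 kJ/min.
8.868 < 23.12, so adding voles would lower the average — exclude it.

No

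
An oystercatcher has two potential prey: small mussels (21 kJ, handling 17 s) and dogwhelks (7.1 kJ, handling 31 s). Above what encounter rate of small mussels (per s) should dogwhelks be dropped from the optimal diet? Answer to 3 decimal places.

The zero-one rule: include dogwhelks iff E₂/h₂ > λE₁/(1+λh₁). Equality gives the switch point.
λE₁h₂ = E₂ + λE₂h₁ ⇒ λ = E₂/(E₁h₂ − E₂h₁) = 7.1/(651 − 120.7) = 0.01339 per s.

0.013 per s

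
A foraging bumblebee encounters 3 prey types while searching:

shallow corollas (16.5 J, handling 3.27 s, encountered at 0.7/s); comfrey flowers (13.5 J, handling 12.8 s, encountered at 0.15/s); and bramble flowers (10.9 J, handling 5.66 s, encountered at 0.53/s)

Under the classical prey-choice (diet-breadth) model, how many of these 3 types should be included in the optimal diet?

E/h in descending order: shallow corollas 5.05, bramble flowers 1.93, comfrey flowers 1.05 J/s. The optimal diet is the largest prefix of this list for which every included type satisfies E_i/h_i > R on the types above it.
Rate on top 1: 3.512. bramble flowers: 1.93 < 3.512 → exclude; stop.
Optimal diet: shallow corollas — 1 of 3 types.

1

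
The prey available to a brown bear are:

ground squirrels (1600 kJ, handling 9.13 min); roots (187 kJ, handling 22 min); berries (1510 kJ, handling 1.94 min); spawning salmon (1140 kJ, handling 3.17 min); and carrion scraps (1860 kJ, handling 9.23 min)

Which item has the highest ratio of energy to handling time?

berries

In descending order of E/h:
berries: 1510/1.94 = 778 kJ/min
spawning salmon: 1140/3.17 = 360 kJ/min
carrion scraps: 1860/9.23 = 202 kJ/min
ground squirrels: 1600/9.13 = 175 kJ/min
roots: 187/22 = 8.5 kJ/min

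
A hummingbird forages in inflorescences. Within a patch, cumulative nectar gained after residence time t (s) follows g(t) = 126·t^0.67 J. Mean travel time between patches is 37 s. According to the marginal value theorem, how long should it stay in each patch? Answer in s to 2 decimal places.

By the marginal value theorem, leave when the instantaneous gain rate g'(t) equals the habitat-wide average g(t)/(T + t).
g'(t) = 0.67·126·t^-0.33. Setting 0.67·126·t^-0.33 = 126·t^0.67/(37+t) gives 0.67(37+t) = t, so 0.33·t = 0.67×37.
t* = 0.67×37/0.33 = 75.12 s.

75.12 s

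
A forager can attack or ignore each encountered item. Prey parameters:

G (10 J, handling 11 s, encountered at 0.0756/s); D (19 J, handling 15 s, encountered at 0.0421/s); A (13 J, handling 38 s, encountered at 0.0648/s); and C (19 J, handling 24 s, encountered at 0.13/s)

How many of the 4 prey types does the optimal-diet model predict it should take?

Rank by E/h (J/s): D 1.27, G 0.909, C 0.792, A 0.342. Include each in turn until the next type's E/h falls below the running intake rate.
Rate on top 1: 0.4903. G: 0.909 > 0.4903 → include.
Rate on top 2: 0.6317. C: 0.792 > 0.6317 → include.
Rate on top 3: 0.7211. A: 0.342 < 0.7211 → exclude; stop.
Optimal diet: D, G, C — 3 of 4 types.

3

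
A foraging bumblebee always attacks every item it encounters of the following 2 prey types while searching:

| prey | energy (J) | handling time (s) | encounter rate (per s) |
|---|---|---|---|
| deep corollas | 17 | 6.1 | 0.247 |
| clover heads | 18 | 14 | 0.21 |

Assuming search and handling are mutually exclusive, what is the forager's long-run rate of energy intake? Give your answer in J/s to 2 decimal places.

R = Σλ_iE_i / (1 + Σλ_ih_i)
Numerator: 0.247×17 + 0.21×18 = 7.979
Denominator: 1 + 0.247×6.1 + 0.21×14 = 5.447
R = 7.979/5.447 = 1.465 J/s

1.46 J/s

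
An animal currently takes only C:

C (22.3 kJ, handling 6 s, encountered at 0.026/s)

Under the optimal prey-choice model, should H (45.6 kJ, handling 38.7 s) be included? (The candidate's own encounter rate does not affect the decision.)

Yes

Intake rate on the current diet: R = (0.026×22.3) / (1 + 0.026×6) = 0.5798/1.156 = 0.5016 kJ/s.
Profitability of H: 45.6/38.7 = 1.178 kJ/s.
Since 1.178 > R, including H increases the long-run rate.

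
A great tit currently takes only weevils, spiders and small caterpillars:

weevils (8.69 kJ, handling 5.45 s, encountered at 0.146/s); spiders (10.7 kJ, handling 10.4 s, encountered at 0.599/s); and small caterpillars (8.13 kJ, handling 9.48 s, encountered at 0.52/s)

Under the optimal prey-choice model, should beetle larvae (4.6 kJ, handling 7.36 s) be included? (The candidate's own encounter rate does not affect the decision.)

Intake rate on the current diet: R = (0.146×8.69 + 0.599×10.7 + 0.52×8.13) / (1 + 0.146×5.45 + 0.599×10.4 + 0.52×9.48) = 11.91/12.95 = 0.919 kJ/s.
beetle larvae: E/h = 4.6/7.36 = 0.625 kJ/s.
Since 0.625 < R, time spent handling beetle larvae is better spent searching.

No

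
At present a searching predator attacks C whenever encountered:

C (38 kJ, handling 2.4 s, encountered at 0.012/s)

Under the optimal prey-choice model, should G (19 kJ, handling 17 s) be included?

Yes

Current rate: (0.012×38)/(1 + 0.012×2.4) = 0.4432 kJ/s.
Profitability of G: 19/17 = 1.118 kJ/s.
Since 1.118 > R, including G increases the long-run rate.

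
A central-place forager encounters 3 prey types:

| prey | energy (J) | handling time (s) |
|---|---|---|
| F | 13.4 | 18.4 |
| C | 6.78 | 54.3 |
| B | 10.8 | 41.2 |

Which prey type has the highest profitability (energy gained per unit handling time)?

Profitability E/h (J/s): F = 13.4/18.4 = 0.728, C = 6.78/54.3 = 0.125, B = 10.8/41.2 = 0.262.
Ranked: F > B > C.

F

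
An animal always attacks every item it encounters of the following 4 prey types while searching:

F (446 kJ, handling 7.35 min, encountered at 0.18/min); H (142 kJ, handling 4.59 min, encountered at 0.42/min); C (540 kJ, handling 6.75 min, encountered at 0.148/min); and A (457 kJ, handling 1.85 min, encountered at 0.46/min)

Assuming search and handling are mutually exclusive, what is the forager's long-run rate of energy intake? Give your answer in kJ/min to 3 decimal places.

Energy encountered per unit search time: 0.18×446 + 0.42×142 + 0.148×540 + 0.46×457 = 430.1 kJ/min.
Handling time per unit search time: 0.18×7.35 + 0.42×4.59 + 0.148×6.75 + 0.46×1.85 = 5.101.
Rate = 430.1/(1 + 5.101) = 70.49 kJ/min.

70.492 kJ/min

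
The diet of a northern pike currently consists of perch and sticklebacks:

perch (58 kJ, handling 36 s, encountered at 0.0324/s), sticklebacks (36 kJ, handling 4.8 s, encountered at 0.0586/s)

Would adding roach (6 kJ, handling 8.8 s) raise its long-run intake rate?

No

On perch and sticklebacks alone, R = ΣλE/(1+Σλh) = 3.989/2.448 = 1.63 kJ/s.
Profitability of roach: 6/8.8 = 0.6818 kJ/s.
Since 0.6818 < R, time spent handling roach is better spent searching.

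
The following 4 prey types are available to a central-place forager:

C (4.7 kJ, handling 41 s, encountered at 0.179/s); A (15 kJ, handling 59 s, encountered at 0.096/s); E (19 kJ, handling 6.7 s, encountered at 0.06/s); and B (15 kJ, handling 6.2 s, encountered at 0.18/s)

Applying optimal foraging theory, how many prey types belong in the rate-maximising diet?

2

Profitabilities (E/h, kJ/s): E 2.84, B 2.42, A 0.254, C 0.115. Add prey in this order while the next type's profitability exceeds the intake rate on those already taken.
Rate on top 1: 0.8131. B: 2.42 > 0.8131 → include.
Rate on top 2: 1.525. A: 0.254 < 1.525 → exclude; stop.
Optimal diet: E, B — 2 of 4 types.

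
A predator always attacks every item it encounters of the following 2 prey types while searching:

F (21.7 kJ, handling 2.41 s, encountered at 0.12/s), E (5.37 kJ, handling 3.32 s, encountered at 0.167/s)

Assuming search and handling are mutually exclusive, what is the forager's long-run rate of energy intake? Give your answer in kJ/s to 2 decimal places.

R = Σλ_iE_i / (1 + Σλ_ih_i)
Numerator: 0.12×21.7 + 0.167×5.37 = 3.501
Denominator: 1 + 0.12×2.41 + 0.167×3.32 = 1.844
R = 3.501/1.844 = 1.899 kJ/s

1.90 kJ/s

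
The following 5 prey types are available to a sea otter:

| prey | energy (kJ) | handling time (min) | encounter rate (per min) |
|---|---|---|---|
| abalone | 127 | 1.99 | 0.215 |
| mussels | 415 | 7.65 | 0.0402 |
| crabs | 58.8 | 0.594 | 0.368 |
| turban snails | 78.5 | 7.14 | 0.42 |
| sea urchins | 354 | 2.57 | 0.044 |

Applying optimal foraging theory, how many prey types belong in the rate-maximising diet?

4

Rank by E/h (kJ/min): sea urchins 138, crabs 99, abalone 63.8, mussels 54.2, turban snails 11. Include each in turn until the next type's E/h falls below the running intake rate.
Rate on top 1: 13.99. crabs: 99 > 13.99 → include.
Rate on top 2: 27.95. abalone: 63.8 > 27.95 → include.
Rate on top 3: 36.67. mussels: 54.2 > 36.67 → include.
Rate on top 4: 39.28. turban snails: 11 < 39.28 → exclude; stop.
Optimal diet: sea urchins, crabs, abalone, mussels — 4 of 5 types.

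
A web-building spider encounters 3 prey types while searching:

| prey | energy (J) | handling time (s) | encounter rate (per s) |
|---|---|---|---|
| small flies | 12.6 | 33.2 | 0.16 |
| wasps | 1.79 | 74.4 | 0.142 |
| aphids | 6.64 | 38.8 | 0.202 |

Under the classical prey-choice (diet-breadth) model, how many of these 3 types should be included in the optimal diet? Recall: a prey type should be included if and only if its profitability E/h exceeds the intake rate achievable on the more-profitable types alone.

E/h in descending order: small flies 0.38, aphids 0.171, wasps 0.0241 J/s. The optimal diet is the largest prefix of this list for which every included type satisfies E_i/h_i > R on the types above it.
Rate on top 1: 0.3194. aphids: 0.171 < 0.3194 → exclude; stop.
Optimal diet: small flies — 1 of 3 types.

1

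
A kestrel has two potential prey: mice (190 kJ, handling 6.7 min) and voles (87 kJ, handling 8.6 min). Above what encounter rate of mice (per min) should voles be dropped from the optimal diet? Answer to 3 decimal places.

0.083 per min

Drop voles once their profitability E₂/h₂ falls below the rate achievable on mice alone: E₂/h₂ = λE₁/(1 + λh₁).
Solve for λ: λE₁h₂ = E₂(1 + λh₁) → λ(E₁h₂ − E₂h₁) = E₂ → λ = E₂/(E₁h₂ − E₂h₁).
λ = 87/(190×8.6 − 87×6.7) = 87/1051 = 0.08277 per min.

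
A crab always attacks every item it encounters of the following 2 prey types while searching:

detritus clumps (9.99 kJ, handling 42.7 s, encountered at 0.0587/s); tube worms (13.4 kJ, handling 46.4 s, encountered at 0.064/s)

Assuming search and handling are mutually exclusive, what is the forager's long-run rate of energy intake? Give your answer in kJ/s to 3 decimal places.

R = (0.0587×9.99 + 0.064×13.4) / (1 + 0.0587×42.7 + 0.064×46.4) = 1.444/6.476 = 0.223 kJ/s.

0.223 kJ/s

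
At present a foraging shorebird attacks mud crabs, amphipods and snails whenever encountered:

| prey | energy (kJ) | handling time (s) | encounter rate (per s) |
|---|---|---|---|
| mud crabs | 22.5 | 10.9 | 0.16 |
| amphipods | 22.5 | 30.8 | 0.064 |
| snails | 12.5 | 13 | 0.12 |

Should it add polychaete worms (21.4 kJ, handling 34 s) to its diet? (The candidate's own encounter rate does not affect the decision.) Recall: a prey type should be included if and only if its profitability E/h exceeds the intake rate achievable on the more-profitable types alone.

No

Current rate: (0.16×22.5 + 0.064×22.5 + 0.12×12.5)/(1 + 0.16×10.9 + 0.064×30.8 + 0.12×13) = 1.042 kJ/s.
Profitability of polychaete worms: 21.4/34 = 0.6294 kJ/s.
Since 0.6294 < R, time spent handling polychaete worms is better spent searching.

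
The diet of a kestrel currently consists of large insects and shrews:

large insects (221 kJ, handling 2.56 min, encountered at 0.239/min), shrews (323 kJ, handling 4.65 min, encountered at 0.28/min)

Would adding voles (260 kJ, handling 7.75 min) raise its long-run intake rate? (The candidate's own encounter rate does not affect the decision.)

No

Intake rate on the current diet: R = (0.239×221 + 0.28×323) / (1 + 0.239×2.56 + 0.28×4.65) = 143.3/2.914 = 49.17 kJ/min.
voles: E/h = 260/7.75 = 33.55 kJ/min.
Since 33.55 < R, time spent handling voles is better spent searching.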